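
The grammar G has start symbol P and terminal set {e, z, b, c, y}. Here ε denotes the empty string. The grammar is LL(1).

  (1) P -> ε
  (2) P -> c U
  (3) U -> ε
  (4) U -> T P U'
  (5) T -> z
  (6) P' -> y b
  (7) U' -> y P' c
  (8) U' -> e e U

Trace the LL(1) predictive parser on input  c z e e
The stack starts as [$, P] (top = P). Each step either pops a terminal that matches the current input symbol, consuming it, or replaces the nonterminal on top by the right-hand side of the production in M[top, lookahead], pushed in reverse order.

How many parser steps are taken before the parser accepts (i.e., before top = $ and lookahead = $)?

10

step 1: stack=$ P  input=c z e e $  — expand P -> c U
step 2: stack=$ U c  input=c z e e $  — match c
step 3: stack=$ U  input=z e e $  — expand U -> T P U'
step 4: stack=$ U' P T  input=z e e $  — expand T -> z
step 5: stack=$ U' P z  input=z e e $  — match z
step 6: stack=$ U' P  input=e e $  — expand P -> ε
step 7: stack=$ U'  input=e e $  — expand U' -> e e U
step 8: stack=$ U e e  input=e e $  — match e
step 9: stack=$ U e  input=e $  — match e
step 10: stack=$ U  input=$  — expand U -> ε
Accept reached after 10 steps.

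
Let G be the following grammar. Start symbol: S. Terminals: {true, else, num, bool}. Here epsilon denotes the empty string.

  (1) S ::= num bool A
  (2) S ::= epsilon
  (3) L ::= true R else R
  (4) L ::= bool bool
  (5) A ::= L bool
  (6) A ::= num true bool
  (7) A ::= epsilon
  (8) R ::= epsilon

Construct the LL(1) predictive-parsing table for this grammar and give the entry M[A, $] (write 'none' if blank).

A ::= epsilon

FIRST(S) = {epsilon, num}
FIRST(L) = {bool, true}
FIRST(R) = {epsilon}
FIRST(A) = {epsilon, bool, num, true}  (via L bool)
FOLLOW(S) includes $ since S is the start symbol.
FOLLOW(S): S appears on no right-hand side. Thus FOLLOW(S) = {$}.
FOLLOW(A): in S::=num bool A, the suffix after A is empty, so FOLLOW(A) ⊇ FOLLOW(S) = {$}. Thus FOLLOW(A) = {$}.
For A ::= L bool: FIRST(L bool) = {bool, true}, so it goes in M[A, t] for t ∈ {bool, true}.
For A ::= num true bool: FIRST(num true bool) = {num}, so it goes in M[A, t] for t ∈ {num}.
For A ::= epsilon: FIRST(epsilon) = {epsilon}, so it goes in M[A, t] for t ∈ {}; since epsilon ∈ FIRST, also for every t ∈ FOLLOW(A) = {$}.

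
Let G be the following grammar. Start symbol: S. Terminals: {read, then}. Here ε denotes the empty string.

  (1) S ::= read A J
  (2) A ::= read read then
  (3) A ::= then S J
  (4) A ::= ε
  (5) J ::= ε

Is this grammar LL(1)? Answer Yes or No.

Yes

FIRST(S) = {read}
FIRST(A) = {ε, read, then}
FIRST(J) = {ε}
FOLLOW(S) = {$}
FOLLOW(A) = {$}
FOLLOW(J) = {$}
Each cell of M receives at most one production.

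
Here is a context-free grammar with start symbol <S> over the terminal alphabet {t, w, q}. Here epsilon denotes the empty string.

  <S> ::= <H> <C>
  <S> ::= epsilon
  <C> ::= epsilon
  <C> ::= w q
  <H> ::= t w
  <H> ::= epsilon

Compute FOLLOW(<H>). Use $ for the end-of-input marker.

{$, w}

FIRST(<C>) = {epsilon, w}
FIRST(<H>) = {epsilon, t}
FIRST(<S>) = {epsilon, t, w}  (via <H> <C>)
FOLLOW(<S>) includes $ since <S> is the start symbol.
FOLLOW(<S>): <S> appears on no right-hand side. Thus FOLLOW(<S>) = {$}.
FOLLOW(<C>): in <S>::=<H> <C>, the suffix after <C> is empty, so FOLLOW(<C>) ⊇ FOLLOW(<S>) = {$}. Thus FOLLOW(<C>) = {$}.
FOLLOW(<H>): in <S>::=<H> <C>, <H> is followed by <C> with FIRST {epsilon, w}; in <S>::=<H> <C>, the suffix after <H> is nullable, so FOLLOW(<H>) ⊇ FOLLOW(<S>) = {$}. Thus FOLLOW(<H>) = {$, w}.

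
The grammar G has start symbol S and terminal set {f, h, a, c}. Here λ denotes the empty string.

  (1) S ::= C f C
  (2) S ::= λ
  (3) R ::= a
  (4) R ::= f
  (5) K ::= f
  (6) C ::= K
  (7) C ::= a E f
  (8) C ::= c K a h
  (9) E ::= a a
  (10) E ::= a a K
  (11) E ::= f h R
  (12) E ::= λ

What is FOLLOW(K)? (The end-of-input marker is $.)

{$, a, f}

FIRST(R): from R::=a we get {a}; from R::=f we get {f}. So FIRST(R) = {a, f}.
FIRST(K): from K::=f we get {f}. So FIRST(K) = {f}.
FIRST(E): from E::=a a we get {a}; from E::=a a K we get {a}; from E::=f h R we get {f}; from E::=λ we get {λ}. So FIRST(E) = {λ, a, f}.
FIRST(C): from C::=K we get {f}; from C::=a E f we get {a}; from C::=c K a h we get {c}. So FIRST(C) = {a, c, f}.
FIRST(S): from S::=C f C we get {a, c, f}; from S::=λ we get {λ}. So FIRST(S) = {λ, a, c, f}.
FOLLOW(S) includes $ since S is the start symbol.
FOLLOW(S): S appears on no right-hand side. Thus FOLLOW(S) = {$}.
FOLLOW(C): in S::=C f C (occurrence 1), C is followed by f C with FIRST {f}; in S::=C f C (occurrence 2), the suffix after C is empty, so FOLLOW(C) ⊇ FOLLOW(S) = {$}. Thus FOLLOW(C) = {$, f}.
FOLLOW(E): in C::=a E f, E is followed by f with FIRST {f}. Thus FOLLOW(E) = {f}.
FOLLOW(R): in E::=f h R, the suffix after R is empty, so FOLLOW(R) ⊇ FOLLOW(E) = {f}. Thus FOLLOW(R) = {f}.
FOLLOW(K): in C::=K, the suffix after K is empty, so FOLLOW(K) ⊇ FOLLOW(C) = {$, f}; in C::=c K a h, K is followed by a h with FIRST {a}; in E::=a a K, the suffix after K is empty, so FOLLOW(K) ⊇ FOLLOW(E) = {f}. Thus FOLLOW(K) = {$, a, f}.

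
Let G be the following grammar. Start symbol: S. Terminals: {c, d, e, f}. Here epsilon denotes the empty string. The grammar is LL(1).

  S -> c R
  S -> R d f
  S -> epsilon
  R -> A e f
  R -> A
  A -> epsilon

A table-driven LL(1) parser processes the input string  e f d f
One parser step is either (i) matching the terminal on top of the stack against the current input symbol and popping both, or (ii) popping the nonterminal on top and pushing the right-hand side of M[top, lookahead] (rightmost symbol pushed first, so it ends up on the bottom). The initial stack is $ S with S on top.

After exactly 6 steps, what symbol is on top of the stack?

step 1: stack=$ S  input=e f d f $  — expand S -> R d f
step 2: stack=$ f d R  input=e f d f $  — expand R -> A e f
step 3: stack=$ f d f e A  input=e f d f $  — expand A -> epsilon
step 4: stack=$ f d f e  input=e f d f $  — match e
step 5: stack=$ f d f  input=f d f $  — match f
step 6: stack=$ f d  input=d f $  — match d
Stack after step 6: $ f (top = f).

f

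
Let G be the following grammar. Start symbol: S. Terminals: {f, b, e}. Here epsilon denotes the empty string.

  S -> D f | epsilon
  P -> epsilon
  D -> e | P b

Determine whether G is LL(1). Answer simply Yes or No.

Yes

FIRST(S) = {epsilon, b, e}
FIRST(P) = {epsilon}
FIRST(D) = {b, e}
FOLLOW(S) = {$}
FOLLOW(P) = {b}
FOLLOW(D) = {f}
Each cell of M receives at most one production.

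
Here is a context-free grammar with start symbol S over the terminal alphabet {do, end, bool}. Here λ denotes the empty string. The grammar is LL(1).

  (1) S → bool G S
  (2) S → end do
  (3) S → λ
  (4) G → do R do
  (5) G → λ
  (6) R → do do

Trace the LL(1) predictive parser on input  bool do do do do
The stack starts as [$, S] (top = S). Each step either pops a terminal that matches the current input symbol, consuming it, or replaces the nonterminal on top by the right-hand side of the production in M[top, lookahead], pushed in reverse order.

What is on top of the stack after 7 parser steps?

do

step 1: stack=$ S  input=bool do do do do $  — expand S → bool G S
step 2: stack=$ S G bool  input=bool do do do do $  — match bool
step 3: stack=$ S G  input=do do do do $  — expand G → do R do
step 4: stack=$ S do R do  input=do do do do $  — match do
step 5: stack=$ S do R  input=do do do $  — expand R → do do
step 6: stack=$ S do do do  input=do do do $  — match do
step 7: stack=$ S do do  input=do do $  — match do
Stack after step 7: $ S do (top = do).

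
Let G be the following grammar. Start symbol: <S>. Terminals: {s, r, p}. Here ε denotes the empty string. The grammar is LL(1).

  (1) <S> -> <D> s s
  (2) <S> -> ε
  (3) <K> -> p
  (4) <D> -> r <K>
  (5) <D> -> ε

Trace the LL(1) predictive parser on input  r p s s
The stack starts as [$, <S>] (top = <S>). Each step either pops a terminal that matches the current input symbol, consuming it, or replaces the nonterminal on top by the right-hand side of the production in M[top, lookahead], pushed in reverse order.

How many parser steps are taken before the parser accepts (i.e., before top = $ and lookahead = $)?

7

step 1: stack=$ <S>  input=r p s s $  — expand <S> -> <D> s s
step 2: stack=$ s s <D>  input=r p s s $  — expand <D> -> r <K>
step 3: stack=$ s s <K> r  input=r p s s $  — match r
step 4: stack=$ s s <K>  input=p s s $  — expand <K> -> p
step 5: stack=$ s s p  input=p s s $  — match p
step 6: stack=$ s s  input=s s $  — match s
step 7: stack=$ s  input=s $  — match s
Accept reached after 7 steps.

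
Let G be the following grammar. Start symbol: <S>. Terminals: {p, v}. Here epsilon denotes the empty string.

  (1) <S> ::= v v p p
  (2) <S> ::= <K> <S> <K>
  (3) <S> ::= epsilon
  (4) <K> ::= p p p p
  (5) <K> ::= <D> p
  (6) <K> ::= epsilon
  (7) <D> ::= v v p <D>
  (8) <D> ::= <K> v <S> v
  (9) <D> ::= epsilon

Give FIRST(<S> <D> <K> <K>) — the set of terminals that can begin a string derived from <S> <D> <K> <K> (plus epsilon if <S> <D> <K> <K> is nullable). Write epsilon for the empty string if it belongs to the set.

{epsilon, p, v}

FIRST(<S>) = {epsilon, p, v}  (via <K> <S> <K>)
FIRST(<K>) = {epsilon, p, v}  (via <D> p)
FIRST(<D>) = {epsilon, p, v}  (via <K> v <S> v)
FIRST(<S> <D> <K> <K>): take FIRST of each symbol in turn, carrying on past any symbol whose FIRST contains epsilon; result {epsilon, p, v}.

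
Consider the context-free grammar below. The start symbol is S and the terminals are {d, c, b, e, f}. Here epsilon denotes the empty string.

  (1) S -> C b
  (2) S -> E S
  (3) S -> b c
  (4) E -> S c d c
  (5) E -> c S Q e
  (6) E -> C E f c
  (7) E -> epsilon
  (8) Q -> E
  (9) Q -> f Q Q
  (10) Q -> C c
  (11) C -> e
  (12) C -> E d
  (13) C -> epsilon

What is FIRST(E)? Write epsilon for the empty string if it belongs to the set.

{epsilon, b, c, d, e, f}

FIRST(S): from S->C b we get {b, c, d, e, f}; from S->E S we get {b, c, d, e, f}; from S->b c we get {b}. So FIRST(S) = {b, c, d, e, f}.
FIRST(E): from E->S c d c we get {b, c, d, e, f}; from E->c S Q e we get {c}; from E->C E f c we get {b, c, d, e, f}; from E->epsilon we get {epsilon}. So FIRST(E) = {epsilon, b, c, d, e, f}.
FIRST(C): from C->e we get {e}; from C->E d we get {b, c, d, e, f}; from C->epsilon we get {epsilon}. So FIRST(C) = {epsilon, b, c, d, e, f}.
FIRST(Q): from Q->E we get {epsilon, b, c, d, e, f}; from Q->f Q Q we get {f}; from Q->C c we get {b, c, d, e, f}. So FIRST(Q) = {epsilon, b, c, d, e, f}.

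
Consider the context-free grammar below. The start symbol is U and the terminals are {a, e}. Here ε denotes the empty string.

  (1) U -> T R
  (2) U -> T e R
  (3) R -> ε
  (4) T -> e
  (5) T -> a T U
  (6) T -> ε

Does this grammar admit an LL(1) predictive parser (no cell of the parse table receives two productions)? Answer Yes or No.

FIRST(U) = {ε, a, e}
FIRST(R) = {ε}
FIRST(T) = {ε, a, e}
FOLLOW(U) = {$, a, e}
FOLLOW(R) = {$, a, e}
FOLLOW(T) = {$, a, e}
Cell M[T, a] receives both T -> a T U and T -> ε — the grammar is not LL(1).

No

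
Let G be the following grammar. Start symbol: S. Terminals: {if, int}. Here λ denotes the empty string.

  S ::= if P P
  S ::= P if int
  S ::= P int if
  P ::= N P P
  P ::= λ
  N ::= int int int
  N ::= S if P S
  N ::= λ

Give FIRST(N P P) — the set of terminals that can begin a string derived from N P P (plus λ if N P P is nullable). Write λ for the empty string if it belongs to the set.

FIRST(S): from S::=if P P we get {if}; from S::=P if int we get {if, int}; from S::=P int if we get {if, int}. So FIRST(S) = {if, int}.
FIRST(N): from N::=int int int we get {int}; from N::=S if P S we get {if, int}; from N::=λ we get {λ}. So FIRST(N) = {λ, if, int}.
FIRST(P): from P::=N P P we get {λ, if, int}; from P::=λ we get {λ}. So FIRST(P) = {λ, if, int}.
FIRST(N P P): take FIRST of each symbol in turn, carrying on past any symbol whose FIRST contains λ; result {λ, if, int}.

{λ, if, int}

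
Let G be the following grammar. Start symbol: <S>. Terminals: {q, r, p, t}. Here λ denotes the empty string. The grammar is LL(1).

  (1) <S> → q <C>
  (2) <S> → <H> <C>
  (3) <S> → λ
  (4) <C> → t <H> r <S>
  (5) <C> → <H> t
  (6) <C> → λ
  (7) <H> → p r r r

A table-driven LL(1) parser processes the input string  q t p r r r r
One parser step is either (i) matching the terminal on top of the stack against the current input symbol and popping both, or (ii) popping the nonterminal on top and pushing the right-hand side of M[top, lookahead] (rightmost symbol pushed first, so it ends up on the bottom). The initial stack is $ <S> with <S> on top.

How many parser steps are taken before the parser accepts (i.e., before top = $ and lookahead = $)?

      Stack            Input            Action
   1  $ <S>            q t p r r r r $  expand <S> → q <C>
   2  $ <C> q          q t p r r r r $  match q
   3  $ <C>            t p r r r r $    expand <C> → t <H> r <S>
   4  $ <S> r <H> t    t p r r r r $    match t
   5  $ <S> r <H>      p r r r r $      expand <H> → p r r r
   6  $ <S> r r r r p  p r r r r $      match p
   7  $ <S> r r r r    r r r r $        match r
   8  $ <S> r r r      r r r $          match r
   9  $ <S> r r        r r $            match r
  10  $ <S> r          r $              match r
  11  $ <S>            $                expand <S> → λ
Accept reached after 11 steps.

11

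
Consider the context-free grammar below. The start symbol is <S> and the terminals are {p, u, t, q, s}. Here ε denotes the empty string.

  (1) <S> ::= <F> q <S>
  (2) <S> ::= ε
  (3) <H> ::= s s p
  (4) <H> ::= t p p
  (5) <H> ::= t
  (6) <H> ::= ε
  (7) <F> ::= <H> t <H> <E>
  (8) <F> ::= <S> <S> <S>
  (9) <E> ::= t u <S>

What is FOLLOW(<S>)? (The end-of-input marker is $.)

{$, q, s, t}

FIRST(<H>) = {ε, s, t}
FIRST(<E>) = {t}
FIRST(<S>) = {ε, q, s, t}  (via <F> q <S>)
FIRST(<F>) = {ε, q, s, t}  (via <H> t <H> <E>, <S> <S> <S>)
FOLLOW(<S>) includes $ since <S> is the start symbol.
FOLLOW(<H>): in <F>::=<H> t <H> <E> (occurrence 1), <H> is followed by t <H> <E> with FIRST {t}; in <F>::=<H> t <H> <E> (occurrence 2), <H> is followed by <E> with FIRST {t}. Thus FOLLOW(<H>) = {t}.
FOLLOW(<F>): in <S>::=<F> q <S>, <F> is followed by q <S> with FIRST {q}. Thus FOLLOW(<F>) = {q}.
FOLLOW(<E>): in <F>::=<H> t <H> <E>, the suffix after <E> is empty, so FOLLOW(<E>) ⊇ FOLLOW(<F>) = {q}. Thus FOLLOW(<E>) = {q}.
FOLLOW(<S>): in <S>::=<F> q <S>, the suffix after <S> is empty (adds nothing new); in <F>::=<S> <S> <S> (occurrence 1), <S> is followed by <S> <S> with FIRST {ε, q, s, t}; in <F>::=<S> <S> <S> (occurrence 1), the suffix after <S> is nullable, so FOLLOW(<S>) ⊇ FOLLOW(<F>) = {q}; in <F>::=<S> <S> <S> (occurrence 2), <S> is followed by <S> with FIRST {ε, q, s, t}; in <F>::=<S> <S> <S> (occurrence 2), the suffix after <S> is nullable, so FOLLOW(<S>) ⊇ FOLLOW(<F>) = {q}; in <F>::=<S> <S> <S> (occurrence 3), the suffix after <S> is empty, so FOLLOW(<S>) ⊇ FOLLOW(<F>) = {q}; in <E>::=t u <S>, the suffix after <S> is empty, so FOLLOW(<S>) ⊇ FOLLOW(<E>) = {q}. Thus FOLLOW(<S>) = {$, q, s, t}.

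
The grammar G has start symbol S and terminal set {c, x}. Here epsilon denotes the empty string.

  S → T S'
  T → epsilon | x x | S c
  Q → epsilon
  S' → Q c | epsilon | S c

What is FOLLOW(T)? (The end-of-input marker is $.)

{$, c, x}

FIRST(Q) = {epsilon}
FIRST(S) = {epsilon, c, x}  (via T S')
FIRST(T) = {epsilon, c, x}  (via S c)
FIRST(S') = {epsilon, c, x}  (via Q c, S c)
FOLLOW(S) includes $ since S is the start symbol.
FOLLOW(S): in T→S c, S is followed by c with FIRST {c}; in S'→S c, S is followed by c with FIRST {c}. Thus FOLLOW(S) = {$, c}.
FOLLOW(T): in S→T S', T is followed by S' with FIRST {epsilon, c, x}; in S→T S', the suffix after T is nullable, so FOLLOW(T) ⊇ FOLLOW(S) = {$, c}. Thus FOLLOW(T) = {$, c, x}.
FOLLOW(Q): in S'→Q c, Q is followed by c with FIRST {c}. Thus FOLLOW(Q) = {c}.
FOLLOW(S'): in S→T S', the suffix after S' is empty, so FOLLOW(S') ⊇ FOLLOW(S) = {$, c}. Thus FOLLOW(S') = {$, c}.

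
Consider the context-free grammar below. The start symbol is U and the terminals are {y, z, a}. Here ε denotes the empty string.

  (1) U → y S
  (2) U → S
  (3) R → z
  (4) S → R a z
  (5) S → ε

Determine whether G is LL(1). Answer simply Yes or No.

Yes

FIRST(U) = {ε, y, z}
FIRST(R) = {z}
FIRST(S) = {ε, z}
FOLLOW(U) = {$}
FOLLOW(R) = {a}
FOLLOW(S) = {$}
Each cell of M receives at most one production.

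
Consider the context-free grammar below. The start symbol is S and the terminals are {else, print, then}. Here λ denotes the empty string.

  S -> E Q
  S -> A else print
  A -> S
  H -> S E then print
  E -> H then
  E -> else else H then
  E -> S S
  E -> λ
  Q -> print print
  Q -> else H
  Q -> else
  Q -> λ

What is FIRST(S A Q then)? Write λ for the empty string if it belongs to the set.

FIRST(Q) = {λ, else, print}
FIRST(S) = {λ, else, print, then}  (via E Q, A else print)
FIRST(A) = {λ, else, print, then}  (via S)
FIRST(H) = {else, print, then}  (via S E then print)
FIRST(E) = {λ, else, print, then}  (via H then, S S)
FIRST(S A Q then): take FIRST of each symbol in turn, carrying on past any symbol whose FIRST contains λ; result {else, print, then}.

{else, print, then}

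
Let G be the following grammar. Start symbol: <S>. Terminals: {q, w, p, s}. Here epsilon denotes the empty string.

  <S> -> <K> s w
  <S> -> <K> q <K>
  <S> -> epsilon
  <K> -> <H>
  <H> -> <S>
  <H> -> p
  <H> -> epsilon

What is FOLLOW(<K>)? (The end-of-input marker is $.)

{$, q, s}

FIRST(<S>) = {epsilon, p, q, s}  (via <K> s w, <K> q <K>)
FIRST(<H>) = {epsilon, p, q, s}  (via <S>)
FIRST(<K>) = {epsilon, p, q, s}  (via <H>)
FOLLOW(<S>) includes $ since <S> is the start symbol.
FOLLOW(<S>): in <H>-><S>, the suffix after <S> is empty, so FOLLOW(<S>) ⊇ FOLLOW(<H>) = {$, q, s}. Thus FOLLOW(<S>) = {$, q, s}.
FOLLOW(<K>): in <S>-><K> s w, <K> is followed by s w with FIRST {s}; in <S>-><K> q <K> (occurrence 1), <K> is followed by q <K> with FIRST {q}; in <S>-><K> q <K> (occurrence 2), the suffix after <K> is empty, so FOLLOW(<K>) ⊇ FOLLOW(<S>) = {$, q, s}. Thus FOLLOW(<K>) = {$, q, s}.
FOLLOW(<H>): in <K>-><H>, the suffix after <H> is empty, so FOLLOW(<H>) ⊇ FOLLOW(<K>) = {$, q, s}. Thus FOLLOW(<H>) = {$, q, s}.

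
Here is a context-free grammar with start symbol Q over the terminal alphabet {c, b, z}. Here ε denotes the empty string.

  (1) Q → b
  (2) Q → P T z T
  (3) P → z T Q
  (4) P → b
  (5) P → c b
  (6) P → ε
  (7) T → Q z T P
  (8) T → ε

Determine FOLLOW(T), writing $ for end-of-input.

{$, b, c, z}

FIRST(P) = {ε, b, c, z}
FIRST(Q) = {b, c, z}  (via P T z T)
FIRST(T) = {ε, b, c, z}  (via Q z T P)
FOLLOW(Q) includes $ since Q is the start symbol.
FOLLOW(Q): in P→z T Q, the suffix after Q is empty, so FOLLOW(Q) ⊇ FOLLOW(P) = {$, b, c, z}; in T→Q z T P, Q is followed by z T P with FIRST {z}. Thus FOLLOW(Q) = {$, b, c, z}.
FOLLOW(T): in Q→P T z T (occurrence 1), T is followed by z T with FIRST {z}; in Q→P T z T (occurrence 2), the suffix after T is empty, so FOLLOW(T) ⊇ FOLLOW(Q) = {$, b, c, z}; in P→z T Q, T is followed by Q with FIRST {b, c, z}; in T→Q z T P, T is followed by P with FIRST {ε, b, c, z}; in T→Q z T P, the suffix after T is nullable (adds nothing new). Thus FOLLOW(T) = {$, b, c, z}.
FOLLOW(P): in Q→P T z T, P is followed by T z T with FIRST {b, c, z}; in T→Q z T P, the suffix after P is empty, so FOLLOW(P) ⊇ FOLLOW(T) = {$, b, c, z}. Thus FOLLOW(P) = {$, b, c, z}.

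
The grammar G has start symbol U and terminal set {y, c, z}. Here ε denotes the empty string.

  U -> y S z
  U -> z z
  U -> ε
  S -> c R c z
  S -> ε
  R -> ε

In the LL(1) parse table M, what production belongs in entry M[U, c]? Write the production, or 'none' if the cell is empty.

FIRST(U): from U->y S z we get {y}; from U->z z we get {z}; from U->ε we get {ε}. So FIRST(U) = {ε, y, z}.
FIRST(S): from S->c R c z we get {c}; from S->ε we get {ε}. So FIRST(S) = {ε, c}.
FIRST(R): from R->ε we get {ε}. So FIRST(R) = {ε}.
FOLLOW(U) includes $ since U is the start symbol.
FOLLOW(U): U appears on no right-hand side. Thus FOLLOW(U) = {$}.
For U -> y S z: FIRST(y S z) = {y}, so it goes in M[U, t] for t ∈ {y}.
For U -> z z: FIRST(z z) = {z}, so it goes in M[U, t] for t ∈ {z}.
For U -> ε: FIRST(ε) = {ε}, so it goes in M[U, t] for t ∈ {}; since ε ∈ FIRST, also for every t ∈ FOLLOW(U) = {$}.
None of these place a production in M[U, c].

none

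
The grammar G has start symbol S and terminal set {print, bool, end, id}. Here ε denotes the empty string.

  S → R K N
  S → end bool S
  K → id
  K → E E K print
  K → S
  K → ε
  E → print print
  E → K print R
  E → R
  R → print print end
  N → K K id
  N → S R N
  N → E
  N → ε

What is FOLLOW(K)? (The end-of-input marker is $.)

{$, end, id, print}

FIRST(R) = {print}
FIRST(S) = {end, print}  (via R K N)
FIRST(K) = {ε, end, id, print}  (via E E K print, S)
FIRST(E) = {end, id, print}  (via K print R, R)
FIRST(N) = {ε, end, id, print}  (via K K id, S R N, E)
FOLLOW(S) includes $ since S is the start symbol.
FOLLOW(S): in S→end bool S, the suffix after S is empty (adds nothing new); in K→S, the suffix after S is empty, so FOLLOW(S) ⊇ FOLLOW(K) = {$, end, id, print}; in N→S R N, S is followed by R N with FIRST {print}. Thus FOLLOW(S) = {$, end, id, print}.
FOLLOW(K): in S→R K N, K is followed by N with FIRST {ε, end, id, print}; in S→R K N, the suffix after K is nullable, so FOLLOW(K) ⊇ FOLLOW(S) = {$, end, id, print}; in K→E E K print, K is followed by print with FIRST {print}; in E→K print R, K is followed by print R with FIRST {print}; in N→K K id (occurrence 1), K is followed by K id with FIRST {end, id, print}; in N→K K id (occurrence 2), K is followed by id with FIRST {id}. Thus FOLLOW(K) = {$, end, id, print}.
FOLLOW(N): in S→R K N, the suffix after N is empty, so FOLLOW(N) ⊇ FOLLOW(S) = {$, end, id, print}; in N→S R N, the suffix after N is empty (adds nothing new). Thus FOLLOW(N) = {$, end, id, print}.
FOLLOW(E): in K→E E K print (occurrence 1), E is followed by E K print with FIRST {end, id, print}; in K→E E K print (occurrence 2), E is followed by K print with FIRST {end, id, print}; in N→E, the suffix after E is empty, so FOLLOW(E) ⊇ FOLLOW(N) = {$, end, id, print}. Thus FOLLOW(E) = {$, end, id, print}.
FOLLOW(R): in S→R K N, R is followed by K N with FIRST {ε, end, id, print}; in S→R K N, the suffix after R is nullable, so FOLLOW(R) ⊇ FOLLOW(S) = {$, end, id, print}; in E→K print R, the suffix after R is empty, so FOLLOW(R) ⊇ FOLLOW(E) = {$, end, id, print}; in E→R, the suffix after R is empty, so FOLLOW(R) ⊇ FOLLOW(E) = {$, end, id, print}; in N→S R N, R is followed by N with FIRST {ε, end, id, print}; in N→S R N, the suffix after R is nullable, so FOLLOW(R) ⊇ FOLLOW(N) = {$, end, id, print}. Thus FOLLOW(R) = {$, end, id, print}.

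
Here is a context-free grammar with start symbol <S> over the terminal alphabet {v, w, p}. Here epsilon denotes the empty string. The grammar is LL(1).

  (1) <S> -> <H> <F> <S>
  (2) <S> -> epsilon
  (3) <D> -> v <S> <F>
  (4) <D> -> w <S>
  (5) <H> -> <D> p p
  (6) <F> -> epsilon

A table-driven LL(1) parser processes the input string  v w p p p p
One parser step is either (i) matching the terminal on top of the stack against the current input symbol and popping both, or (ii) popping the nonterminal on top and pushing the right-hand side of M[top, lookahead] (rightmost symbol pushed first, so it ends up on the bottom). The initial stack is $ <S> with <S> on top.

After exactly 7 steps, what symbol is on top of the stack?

     Stack                              Input          Action
  1  $ <S>                              v w p p p p $  expand <S> -> <H> <F> <S>
  2  $ <S> <F> <H>                      v w p p p p $  expand <H> -> <D> p p
  3  $ <S> <F> p p <D>                  v w p p p p $  expand <D> -> v <S> <F>
  4  $ <S> <F> p p <F> <S> v            v w p p p p $  match v
  5  $ <S> <F> p p <F> <S>              w p p p p $    expand <S> -> <H> <F> <S>
  6  $ <S> <F> p p <F> <S> <F> <H>      w p p p p $    expand <H> -> <D> p p
  7  $ <S> <F> p p <F> <S> <F> p p <D>  w p p p p $    expand <D> -> w <S>
Stack after step 7: $ <S> <F> p p <F> <S> <F> p p <S> w (top = w).

w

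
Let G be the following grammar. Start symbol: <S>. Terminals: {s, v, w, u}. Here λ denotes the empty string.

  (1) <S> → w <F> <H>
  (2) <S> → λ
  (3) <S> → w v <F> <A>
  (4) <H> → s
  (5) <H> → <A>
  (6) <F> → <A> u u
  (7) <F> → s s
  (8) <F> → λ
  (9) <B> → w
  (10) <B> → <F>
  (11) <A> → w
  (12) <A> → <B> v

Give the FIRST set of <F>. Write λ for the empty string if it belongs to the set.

FIRST(<S>): from <S>→w <F> <H> we get {w}; from <S>→λ we get {λ}; from <S>→w v <F> <A> we get {w}. So FIRST(<S>) = {λ, w}.
FIRST(<H>): from <H>→s we get {s}; from <H>→<A> we get {s, v, w}. So FIRST(<H>) = {s, v, w}.
FIRST(<F>): from <F>→<A> u u we get {s, v, w}; from <F>→s s we get {s}; from <F>→λ we get {λ}. So FIRST(<F>) = {λ, s, v, w}.
FIRST(<B>): from <B>→w we get {w}; from <B>→<F> we get {λ, s, v, w}. So FIRST(<B>) = {λ, s, v, w}.
FIRST(<A>): from <A>→w we get {w}; from <A>→<B> v we get {s, v, w}. So FIRST(<A>) = {s, v, w}.

{λ, s, v, w}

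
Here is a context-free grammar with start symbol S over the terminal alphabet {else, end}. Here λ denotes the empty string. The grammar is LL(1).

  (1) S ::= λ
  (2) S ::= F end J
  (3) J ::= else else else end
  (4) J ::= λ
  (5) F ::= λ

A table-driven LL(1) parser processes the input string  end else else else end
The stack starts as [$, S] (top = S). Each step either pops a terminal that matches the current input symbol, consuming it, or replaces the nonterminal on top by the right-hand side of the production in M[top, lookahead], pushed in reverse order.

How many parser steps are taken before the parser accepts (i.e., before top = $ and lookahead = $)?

     Stack                 Input                     Action
  1  $ S                   end else else else end $  expand S ::= F end J
  2  $ J end F             end else else else end $  expand F ::= λ
  3  $ J end               end else else else end $  match end
  4  $ J                   else else else end $      expand J ::= else else else end
  5  $ end else else else  else else else end $      match else
  6  $ end else else       else else end $           match else
  7  $ end else            else end $                match else
  8  $ end                 end $                     match end
Accept reached after 8 steps.

8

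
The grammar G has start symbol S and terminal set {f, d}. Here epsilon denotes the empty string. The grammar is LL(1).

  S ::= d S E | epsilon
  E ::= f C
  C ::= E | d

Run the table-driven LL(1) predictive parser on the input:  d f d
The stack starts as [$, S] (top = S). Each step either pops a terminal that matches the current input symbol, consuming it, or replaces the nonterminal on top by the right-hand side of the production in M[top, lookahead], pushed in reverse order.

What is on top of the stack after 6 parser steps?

d

     Stack    Input    Action
  1  $ S      d f d $  expand S ::= d S E
  2  $ E S d  d f d $  match d
  3  $ E S    f d $    expand S ::= epsilon
  4  $ E      f d $    expand E ::= f C
  5  $ C f    f d $    match f
  6  $ C      d $      expand C ::= d
Stack after step 6: $ d (top = d).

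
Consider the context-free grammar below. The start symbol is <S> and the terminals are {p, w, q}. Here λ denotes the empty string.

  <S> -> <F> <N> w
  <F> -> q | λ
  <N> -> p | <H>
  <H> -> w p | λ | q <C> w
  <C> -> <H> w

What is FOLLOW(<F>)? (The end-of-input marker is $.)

FIRST(<F>) = {λ, q}
FIRST(<H>) = {λ, q, w}
FIRST(<N>) = {λ, p, q, w}  (via <H>)
FIRST(<C>) = {q, w}  (via <H> w)
FIRST(<S>) = {p, q, w}  (via <F> <N> w)
FOLLOW(<S>) includes $ since <S> is the start symbol.
FOLLOW(<S>): <S> appears on no right-hand side. Thus FOLLOW(<S>) = {$}.
FOLLOW(<F>): in <S>-><F> <N> w, <F> is followed by <N> w with FIRST {p, q, w}. Thus FOLLOW(<F>) = {p, q, w}.
FOLLOW(<N>): in <S>-><F> <N> w, <N> is followed by w with FIRST {w}. Thus FOLLOW(<N>) = {w}.
FOLLOW(<H>): in <N>-><H>, the suffix after <H> is empty, so FOLLOW(<H>) ⊇ FOLLOW(<N>) = {w}; in <C>-><H> w, <H> is followed by w with FIRST {w}. Thus FOLLOW(<H>) = {w}.
FOLLOW(<C>): in <H>->q <C> w, <C> is followed by w with FIRST {w}. Thus FOLLOW(<C>) = {w}.

{p, q, w}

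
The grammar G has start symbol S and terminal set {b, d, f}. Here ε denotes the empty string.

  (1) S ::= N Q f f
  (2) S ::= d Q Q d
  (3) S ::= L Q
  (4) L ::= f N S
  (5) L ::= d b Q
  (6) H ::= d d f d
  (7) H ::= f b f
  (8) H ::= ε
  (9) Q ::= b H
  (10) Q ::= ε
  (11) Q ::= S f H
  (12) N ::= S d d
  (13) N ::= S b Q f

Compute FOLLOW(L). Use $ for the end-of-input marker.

FIRST(L) = {d, f}
FIRST(H) = {ε, d, f}
FIRST(S) = {d, f}  (via N Q f f, L Q)
FIRST(Q) = {ε, b, d, f}  (via S f H)
FIRST(N) = {d, f}  (via S d d, S b Q f)
FOLLOW(S) includes $ since S is the start symbol.
FOLLOW(N): in S::=N Q f f, N is followed by Q f f with FIRST {b, d, f}; in L::=f N S, N is followed by S with FIRST {d, f}. Thus FOLLOW(N) = {b, d, f}.
FOLLOW(S): in L::=f N S, the suffix after S is empty, so FOLLOW(S) ⊇ FOLLOW(L) = {$, b, d, f}; in Q::=S f H, S is followed by f H with FIRST {f}; in N::=S d d, S is followed by d d with FIRST {d}; in N::=S b Q f, S is followed by b Q f with FIRST {b}. Thus FOLLOW(S) = {$, b, d, f}.
FOLLOW(L): in S::=L Q, L is followed by Q with FIRST {ε, b, d, f}; in S::=L Q, the suffix after L is nullable, so FOLLOW(L) ⊇ FOLLOW(S) = {$, b, d, f}. Thus FOLLOW(L) = {$, b, d, f}.
FOLLOW(Q): in S::=N Q f f, Q is followed by f f with FIRST {f}; in S::=d Q Q d (occurrence 1), Q is followed by Q d with FIRST {b, d, f}; in S::=d Q Q d (occurrence 2), Q is followed by d with FIRST {d}; in S::=L Q, the suffix after Q is empty, so FOLLOW(Q) ⊇ FOLLOW(S) = {$, b, d, f}; in L::=d b Q, the suffix after Q is empty, so FOLLOW(Q) ⊇ FOLLOW(L) = {$, b, d, f}; in N::=S b Q f, Q is followed by f with FIRST {f}. Thus FOLLOW(Q) = {$, b, d, f}.
FOLLOW(H): in Q::=b H, the suffix after H is empty, so FOLLOW(H) ⊇ FOLLOW(Q) = {$, b, d, f}; in Q::=S f H, the suffix after H is empty, so FOLLOW(H) ⊇ FOLLOW(Q) = {$, b, d, f}. Thus FOLLOW(H) = {$, b, d, f}.

{$, b, d, f}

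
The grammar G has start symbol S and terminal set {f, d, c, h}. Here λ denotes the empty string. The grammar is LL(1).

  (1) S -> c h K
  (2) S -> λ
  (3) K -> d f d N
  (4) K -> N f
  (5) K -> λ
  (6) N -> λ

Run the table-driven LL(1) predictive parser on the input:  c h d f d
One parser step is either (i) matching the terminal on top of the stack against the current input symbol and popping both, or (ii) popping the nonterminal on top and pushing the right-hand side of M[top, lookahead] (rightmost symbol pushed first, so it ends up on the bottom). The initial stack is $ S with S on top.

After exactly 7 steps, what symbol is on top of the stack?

step 1: stack=$ S  input=c h d f d $  — expand S -> c h K
step 2: stack=$ K h c  input=c h d f d $  — match c
step 3: stack=$ K h  input=h d f d $  — match h
step 4: stack=$ K  input=d f d $  — expand K -> d f d N
step 5: stack=$ N d f d  input=d f d $  — match d
step 6: stack=$ N d f  input=f d $  — match f
step 7: stack=$ N d  input=d $  — match d
Stack after step 7: $ N (top = N).

N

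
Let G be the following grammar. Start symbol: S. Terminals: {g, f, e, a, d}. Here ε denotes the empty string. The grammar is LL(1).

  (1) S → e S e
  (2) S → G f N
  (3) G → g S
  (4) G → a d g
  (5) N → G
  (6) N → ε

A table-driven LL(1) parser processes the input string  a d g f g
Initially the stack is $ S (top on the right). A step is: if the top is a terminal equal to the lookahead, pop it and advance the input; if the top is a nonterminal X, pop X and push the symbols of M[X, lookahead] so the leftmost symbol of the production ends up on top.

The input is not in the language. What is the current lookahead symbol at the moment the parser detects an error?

$

step 1: stack=$ S  input=a d g f g $  — expand S → G f N
step 2: stack=$ N f G  input=a d g f g $  — expand G → a d g
step 3: stack=$ N f g d a  input=a d g f g $  — match a
step 4: stack=$ N f g d  input=d g f g $  — match d
step 5: stack=$ N f g  input=g f g $  — match g
step 6: stack=$ N f  input=f g $  — match f
step 7: stack=$ N  input=g $  — expand N → G
step 8: stack=$ G  input=g $  — expand G → g S
step 9: stack=$ S g  input=g $  — match g
step 10: stack=$ S  input=$  — error: M[S, $] is empty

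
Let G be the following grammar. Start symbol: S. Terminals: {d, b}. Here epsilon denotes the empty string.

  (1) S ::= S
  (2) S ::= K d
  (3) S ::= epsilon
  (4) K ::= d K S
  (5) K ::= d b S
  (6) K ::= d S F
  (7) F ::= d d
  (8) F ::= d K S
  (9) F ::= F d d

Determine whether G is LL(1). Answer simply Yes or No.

FIRST(S) = {epsilon, d}
FIRST(K) = {d}
FIRST(F) = {d}
FOLLOW(S) = {$, d}
FOLLOW(K) = {d}
FOLLOW(F) = {d}
Cell M[F, d] receives both F ::= d d and F ::= d K S and F ::= F d d — the grammar is not LL(1).

No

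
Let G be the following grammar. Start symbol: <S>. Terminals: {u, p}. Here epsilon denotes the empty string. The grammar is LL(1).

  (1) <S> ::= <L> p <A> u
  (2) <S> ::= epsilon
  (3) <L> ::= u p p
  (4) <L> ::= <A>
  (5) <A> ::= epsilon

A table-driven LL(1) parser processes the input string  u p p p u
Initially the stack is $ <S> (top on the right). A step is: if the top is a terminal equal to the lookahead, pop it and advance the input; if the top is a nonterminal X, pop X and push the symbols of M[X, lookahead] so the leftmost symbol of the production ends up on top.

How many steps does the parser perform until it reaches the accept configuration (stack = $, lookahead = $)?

8

     Stack            Input        Action
  1  $ <S>            u p p p u $  expand <S> ::= <L> p <A> u
  2  $ u <A> p <L>    u p p p u $  expand <L> ::= u p p
  3  $ u <A> p p p u  u p p p u $  match u
  4  $ u <A> p p p    p p p u $    match p
  5  $ u <A> p p      p p u $      match p
  6  $ u <A> p        p u $        match p
  7  $ u <A>          u $          expand <A> ::= epsilon
  8  $ u              u $          match u
Accept reached after 8 steps.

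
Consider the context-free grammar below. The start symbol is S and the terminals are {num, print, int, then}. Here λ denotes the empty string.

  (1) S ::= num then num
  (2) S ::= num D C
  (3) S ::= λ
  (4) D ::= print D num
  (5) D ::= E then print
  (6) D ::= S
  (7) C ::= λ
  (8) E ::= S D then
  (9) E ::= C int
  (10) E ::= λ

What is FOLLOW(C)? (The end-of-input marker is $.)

{$, int, num, print, then}

FIRST(S): from S::=num then num we get {num}; from S::=num D C we get {num}; from S::=λ we get {λ}. So FIRST(S) = {λ, num}.
FIRST(C): from C::=λ we get {λ}. So FIRST(C) = {λ}.
FIRST(D): from D::=print D num we get {print}; from D::=E then print we get {int, num, print, then}; from D::=S we get {λ, num}. So FIRST(D) = {λ, int, num, print, then}.
FIRST(E): from E::=S D then we get {int, num, print, then}; from E::=C int we get {int}; from E::=λ we get {λ}. So FIRST(E) = {λ, int, num, print, then}.
FOLLOW(S) includes $ since S is the start symbol.
FOLLOW(E): in D::=E then print, E is followed by then print with FIRST {then}. Thus FOLLOW(E) = {then}.
FOLLOW(S): in D::=S, the suffix after S is empty, so FOLLOW(S) ⊇ FOLLOW(D) = {$, int, num, print, then}; in E::=S D then, S is followed by D then with FIRST {int, num, print, then}. Thus FOLLOW(S) = {$, int, num, print, then}.
FOLLOW(D): in S::=num D C, D is followed by C with FIRST {λ}; in S::=num D C, the suffix after D is nullable, so FOLLOW(D) ⊇ FOLLOW(S) = {$, int, num, print, then}; in D::=print D num, D is followed by num with FIRST {num}; in E::=S D then, D is followed by then with FIRST {then}. Thus FOLLOW(D) = {$, int, num, print, then}.
FOLLOW(C): in S::=num D C, the suffix after C is empty, so FOLLOW(C) ⊇ FOLLOW(S) = {$, int, num, print, then}; in E::=C int, C is followed by int with FIRST {int}. Thus FOLLOW(C) = {$, int, num, print, then}.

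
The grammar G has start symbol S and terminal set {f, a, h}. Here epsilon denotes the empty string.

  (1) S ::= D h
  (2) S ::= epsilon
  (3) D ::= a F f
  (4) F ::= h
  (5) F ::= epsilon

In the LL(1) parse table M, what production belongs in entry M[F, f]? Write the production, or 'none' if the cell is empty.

F ::= epsilon

FIRST(D): from D::=a F f we get {a}. So FIRST(D) = {a}.
FIRST(F): from F::=h we get {h}; from F::=epsilon we get {epsilon}. So FIRST(F) = {epsilon, h}.
FIRST(S): from S::=D h we get {a}; from S::=epsilon we get {epsilon}. So FIRST(S) = {epsilon, a}.
FOLLOW(S) includes $ since S is the start symbol.
FOLLOW(F): in D::=a F f, F is followed by f with FIRST {f}. Thus FOLLOW(F) = {f}.
For F ::= h: FIRST(h) = {h}, so it goes in M[F, t] for t ∈ {h}.
For F ::= epsilon: FIRST(epsilon) = {epsilon}, so it goes in M[F, t] for t ∈ {}; since epsilon ∈ FIRST, also for every t ∈ FOLLOW(F) = {f}.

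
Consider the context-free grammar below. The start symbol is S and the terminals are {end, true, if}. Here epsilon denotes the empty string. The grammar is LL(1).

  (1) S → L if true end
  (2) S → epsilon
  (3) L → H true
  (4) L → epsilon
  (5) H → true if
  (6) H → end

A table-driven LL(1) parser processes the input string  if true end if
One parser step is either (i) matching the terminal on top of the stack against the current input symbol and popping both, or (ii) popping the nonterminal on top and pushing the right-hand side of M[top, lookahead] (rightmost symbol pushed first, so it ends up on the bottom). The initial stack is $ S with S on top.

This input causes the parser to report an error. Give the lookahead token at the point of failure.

step 1: stack=$ S  input=if true end if $  — expand S → L if true end
step 2: stack=$ end true if L  input=if true end if $  — expand L → epsilon
step 3: stack=$ end true if  input=if true end if $  — match if
step 4: stack=$ end true  input=true end if $  — match true
step 5: stack=$ end  input=end if $  — match end
step 6: stack=$  input=if $  — error: stack empty but input remains

if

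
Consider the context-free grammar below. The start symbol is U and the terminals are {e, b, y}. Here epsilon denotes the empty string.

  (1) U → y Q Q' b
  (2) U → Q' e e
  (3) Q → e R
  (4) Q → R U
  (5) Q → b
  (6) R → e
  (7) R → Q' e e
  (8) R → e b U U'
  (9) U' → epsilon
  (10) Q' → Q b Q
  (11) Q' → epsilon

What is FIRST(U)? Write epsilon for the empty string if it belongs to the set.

{b, e, y}

FIRST(U') = {epsilon}
FIRST(U) = {b, e, y}  (via Q' e e)
FIRST(Q) = {b, e}  (via R U)
FIRST(Q') = {epsilon, b, e}  (via Q b Q)
FIRST(R) = {b, e}  (via Q' e e)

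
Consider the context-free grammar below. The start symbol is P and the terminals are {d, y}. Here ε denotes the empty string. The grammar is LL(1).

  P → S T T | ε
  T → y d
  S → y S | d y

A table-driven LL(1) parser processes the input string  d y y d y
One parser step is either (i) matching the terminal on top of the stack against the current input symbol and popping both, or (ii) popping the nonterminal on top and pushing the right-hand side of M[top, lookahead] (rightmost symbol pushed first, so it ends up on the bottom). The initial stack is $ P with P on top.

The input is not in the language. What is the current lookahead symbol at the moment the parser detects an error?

$

step 1: stack=$ P  input=d y y d y $  — expand P → S T T
step 2: stack=$ T T S  input=d y y d y $  — expand S → d y
step 3: stack=$ T T y d  input=d y y d y $  — match d
step 4: stack=$ T T y  input=y y d y $  — match y
step 5: stack=$ T T  input=y d y $  — expand T → y d
step 6: stack=$ T d y  input=y d y $  — match y
step 7: stack=$ T d  input=d y $  — match d
step 8: stack=$ T  input=y $  — expand T → y d
step 9: stack=$ d y  input=y $  — match y
step 10: stack=$ d  input=$  — error: top is terminal d but lookahead is $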